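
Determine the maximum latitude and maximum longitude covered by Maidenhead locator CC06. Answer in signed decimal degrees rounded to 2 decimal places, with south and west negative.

-63.00, -138.00

Field C=2, C=2: +2·20° lon, +2·10° lat → SW at lon -140°, lat -70°.
Square 0, 6: +0·2° lon, +6·1° lat → SW at lon -140°, lat -64°.
Cell spans 2° lon × 1° lat. NE corner is SW corner plus one full cell.
latitude -63.00, longitude -138.00.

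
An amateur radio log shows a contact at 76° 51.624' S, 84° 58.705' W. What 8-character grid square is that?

EB73md23

Add 180° to longitude and 90° to latitude: 95.02158, 13.13960.
Field (20°×10°, letters A–R): 95.02158/20 → 4 → E, 13.13960/10 → 1 → B; chars EB.
Square (2°×1°, digits 0–9): 15.02158/2 → 7, 3.13960/1 → 3; chars 73.
Subsquare (5′×2.5′, letters a–x): 1.02158/0.0833333 → 12 → m, 0.13960/0.0416667 → 3 → d; chars md.
Extended square (30″×15″, digits 0–9): 0.02158/0.00833333 → 2, 0.01460/0.00416667 → 3; chars 23.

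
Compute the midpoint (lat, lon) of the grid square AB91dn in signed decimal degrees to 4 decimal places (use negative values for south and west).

Field A=0, B=1: +0·20° lon, +1·10° lat → SW at lon -180°, lat -80°.
Square 9, 1: +9·2° lon, +1·1° lat → SW at lon -162°, lat -79°.
Subsquare d=3, n=13: +3·0.0833333° lon, +13·0.0416667° lat → SW at lon -161.75°, lat -78.4583°.
Cell spans 0.0833333° lon × 0.0416667° lat. Centre is SW corner plus half of each.
latitude -78.4375, longitude -161.7083.

-78.4375, -161.7083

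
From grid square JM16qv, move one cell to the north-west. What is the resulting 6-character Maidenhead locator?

JM16pw

Longitude subsquare q = 16; −1 → 15 = p.
Latitude subsquare v = 21; +1 → 22 = w.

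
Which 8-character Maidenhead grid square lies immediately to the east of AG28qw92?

AG28rw02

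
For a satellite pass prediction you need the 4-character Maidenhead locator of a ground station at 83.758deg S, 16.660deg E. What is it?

JA86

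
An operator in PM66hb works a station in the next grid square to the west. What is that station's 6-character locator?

PM66gb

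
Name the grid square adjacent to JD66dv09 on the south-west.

JD66cv98

Longitude extended square 0; −1 → -1, wraps to 9, carry into subsquare.
Longitude subsquare d = 3; −1 → 2 = c.
Latitude extended square 9; −1 → 8.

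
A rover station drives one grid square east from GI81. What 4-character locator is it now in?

GI91

Longitude square 8; +1 → 9.
The latitude characters are unchanged.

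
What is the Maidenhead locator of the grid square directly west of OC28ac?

OC18xc

Longitude subsquare a = 0; −1 → -1, wraps to 23 = x, carry into square.
Longitude square 2; −1 → 1.
The latitude characters are unchanged.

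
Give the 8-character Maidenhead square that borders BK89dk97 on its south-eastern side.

BK89ek06

Longitude extended square 9; +1 → 10, wraps to 0, carry into subsquare.
Longitude subsquare d = 3; +1 → 4 = e.
Latitude extended square 7; −1 → 6.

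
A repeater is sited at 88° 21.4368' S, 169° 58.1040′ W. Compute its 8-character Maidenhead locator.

AA51ap34

Offset from 180°W / 90°S: lon 10.03160°, lat 1.64272°.
Field (20°×10°, letters A–R): lon ⌊10.03160/20⌋ = 0 → A; lat ⌊1.64272/10⌋ = 0 → A.
Square (2°×1°, digits 0–9): lon ⌊10.03160/2⌋ = 5; lat ⌊1.64272/1⌋ = 1.
Subsquare (5′×2.5′, letters a–x): lon ⌊0.03160/0.0833333⌋ = 0 → a; lat ⌊0.64272/0.0416667⌋ = 15 → p.
Extended square (30″×15″, digits 0–9): lon ⌊0.03160/0.00833333⌋ = 3; lat ⌊0.01772/0.00416667⌋ = 4.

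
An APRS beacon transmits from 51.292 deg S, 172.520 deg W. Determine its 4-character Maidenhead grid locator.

AD38

Offset from 180°W / 90°S: lon 7.48°, lat 38.71°.
Field: lon ⌊7.48/20⌋ = 0 → A; lat ⌊38.71/10⌋ = 3 → D.
Square: lon ⌊7.48/2⌋ = 3; lat ⌊8.71/1⌋ = 8.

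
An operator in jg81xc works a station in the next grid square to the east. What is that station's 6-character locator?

Longitude subsquare x = 23; +1 → 24, wraps to 0 = a, carry into square.
Longitude square 8; +1 → 9.
The latitude characters are unchanged.

JG91ac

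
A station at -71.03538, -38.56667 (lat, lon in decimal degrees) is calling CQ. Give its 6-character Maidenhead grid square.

Offset from 180°W / 90°S: lon 141.4333°, lat 18.9646°.
Field: lon ⌊141.4333/20⌋ = 7 → H; lat ⌊18.9646/10⌋ = 1 → B.
Square: lon ⌊1.4333/2⌋ = 0; lat ⌊8.9646/1⌋ = 8.
Subsquare: lon ⌊1.4333/0.0833333⌋ = 17 → r; lat ⌊0.9646/0.0416667⌋ = 23 → x.

HB08rx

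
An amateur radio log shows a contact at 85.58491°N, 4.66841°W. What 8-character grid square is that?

IR75po90

Offset from 180°W / 90°S: lon 175.33159°, lat 175.58491°.
Field (20°×10°, letters A–R): 175.33159/20 → 8 → I, 175.58491/10 → 17 → R; chars IR.
Square (2°×1°, digits 0–9): 15.33159/2 → 7, 5.58491/1 → 5; chars 75.
Subsquare (5′×2.5′, letters a–x): 1.33159/0.0833333 → 15 → p, 0.58491/0.0416667 → 14 → o; chars po.
Extended square (30″×15″, digits 0–9): 0.08159/0.00833333 → 9, 0.00158/0.00416667 → 0; chars 90.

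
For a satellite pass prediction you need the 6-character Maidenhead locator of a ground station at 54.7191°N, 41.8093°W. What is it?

GO94cr

Shift to the Maidenhead origin (180°W, 90°S): lon 138.1907, lat 144.7191.
Field (20°×10°, letters A–R): lon ⌊138.1907/20⌋ = 6 → G; lat ⌊144.7191/10⌋ = 14 → O.
Square (2°×1°, digits 0–9): lon ⌊18.1907/2⌋ = 9; lat ⌊4.7191/1⌋ = 4.
Subsquare (5′×2.5′, letters a–x): lon ⌊0.1907/0.0833333⌋ = 2 → c; lat ⌊0.7191/0.0416667⌋ = 17 → r.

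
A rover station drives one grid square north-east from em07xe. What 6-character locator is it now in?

Longitude subsquare x = 23; +1 → 24, wraps to 0 = a, carry into square.
Longitude square 0; +1 → 1.
Latitude subsquare e = 4; +1 → 5 = f.

EM17af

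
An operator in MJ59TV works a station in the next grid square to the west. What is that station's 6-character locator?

MJ59sv

Longitude subsquare t = 19; −1 → 18 = s.
The latitude characters are unchanged.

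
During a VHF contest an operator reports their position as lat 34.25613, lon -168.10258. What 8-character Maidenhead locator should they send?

AM54wg71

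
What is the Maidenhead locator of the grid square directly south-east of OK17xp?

OK27ao

Longitude subsquare x = 23; +1 → 24, wraps to 0 = a, carry into square.
Longitude square 1; +1 → 2.
Latitude subsquare p = 15; −1 → 14 = o.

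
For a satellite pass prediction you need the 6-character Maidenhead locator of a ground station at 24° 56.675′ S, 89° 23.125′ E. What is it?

Offset from 180°W / 90°S: lon 269.3854°, lat 65.0554°.
Field: 269.3854/20 → 13 → N, 65.0554/10 → 6 → G; chars NG.
Square: 9.3854/2 → 4, 5.0554/1 → 5; chars 45.
Subsquare: 1.3854/0.0833333 → 16 → q, 0.0554/0.0416667 → 1 → b; chars qb.

NG45qb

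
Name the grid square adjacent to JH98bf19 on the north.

Latitude extended square 9; +1 → 10, wraps to 0, carry into subsquare.
Latitude subsquare f = 5; +1 → 6 = g.
The longitude characters are unchanged.

JH98bg10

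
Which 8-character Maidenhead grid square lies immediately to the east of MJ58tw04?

Longitude extended square 0; +1 → 1.
The latitude characters are unchanged.

MJ58tw14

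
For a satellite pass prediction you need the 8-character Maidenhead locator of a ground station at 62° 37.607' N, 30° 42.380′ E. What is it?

Add 180° to longitude and 90° to latitude: 210.70633, 152.62678.
Field: 210.70633/20 → 10 → K, 152.62678/10 → 15 → P; chars KP.
Square: 10.70633/2 → 5, 2.62678/1 → 2; chars 52.
Subsquare: 0.70633/0.0833333 → 8 → i, 0.62678/0.0416667 → 15 → p; chars ip.
Extended square: 0.03967/0.00833333 → 4, 0.00178/0.00416667 → 0; chars 40.

KP52ip40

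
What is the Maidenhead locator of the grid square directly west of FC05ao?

Longitude subsquare a = 0; −1 → -1, wraps to 23 = x, carry into square.
Longitude square 0; −1 → -1, wraps to 9, carry into field.
Longitude field F = 5; −1 → 4 = E.
The latitude characters are unchanged.

EC95xo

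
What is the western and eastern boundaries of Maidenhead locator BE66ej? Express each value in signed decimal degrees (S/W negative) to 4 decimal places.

Field B=1, E=4: +1·20° lon, +4·10° lat → SW at lon -160°, lat -50°.
Square 6, 6: +6·2° lon, +6·1° lat → SW at lon -148°, lat -44°.
Subsquare e=4, j=9: +4·0.0833333° lon, +9·0.0416667° lat → SW at lon -147.667°, lat -43.625°.
Cell spans 0.0833333° lon × 0.0416667° lat.
west -147.6667, east -147.5833.

-147.6667, -147.5833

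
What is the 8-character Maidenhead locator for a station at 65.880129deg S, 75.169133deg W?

FC24jc98

Offset from 180°W / 90°S: lon 104.83087°, lat 24.11987°.
Field: 104.83087/20 → 5 → F, 24.11987/10 → 2 → C; chars FC.
Square: 4.83087/2 → 2, 4.11987/1 → 4; chars 24.
Subsquare: 0.83087/0.0833333 → 9 → j, 0.11987/0.0416667 → 2 → c; chars jc.
Extended square: 0.08087/0.00833333 → 9, 0.03654/0.00416667 → 8; chars 98.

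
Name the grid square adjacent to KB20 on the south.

KA29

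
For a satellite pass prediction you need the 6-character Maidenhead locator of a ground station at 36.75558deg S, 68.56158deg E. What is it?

MF43gf

Offset from 180°W / 90°S: lon 248.5616°, lat 53.2444°.
Field: 248.5616/20 → 12 → M, 53.2444/10 → 5 → F; chars MF.
Square: 8.5616/2 → 4, 3.2444/1 → 3; chars 43.
Subsquare: 0.5616/0.0833333 → 6 → g, 0.2444/0.0416667 → 5 → f; chars gf.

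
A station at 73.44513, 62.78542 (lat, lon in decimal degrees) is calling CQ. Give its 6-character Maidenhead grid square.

MQ13jk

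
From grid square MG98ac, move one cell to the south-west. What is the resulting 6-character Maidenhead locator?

MG88xb

Longitude subsquare a = 0; −1 → -1, wraps to 23 = x, carry into square.
Longitude square 9; −1 → 8.
Latitude subsquare c = 2; −1 → 1 = b.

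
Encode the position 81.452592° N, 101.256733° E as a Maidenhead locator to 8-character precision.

Shift to the Maidenhead origin (180°W, 90°S): lon 281.25673, lat 171.45259.
Field: lon ⌊281.25673/20⌋ = 14 → O; lat ⌊171.45259/10⌋ = 17 → R.
Square: lon ⌊1.25673/2⌋ = 0; lat ⌊1.45259/1⌋ = 1.
Subsquare: lon ⌊1.25673/0.0833333⌋ = 15 → p; lat ⌊0.45259/0.0416667⌋ = 10 → k.
Extended square: lon ⌊0.00673/0.00833333⌋ = 0; lat ⌊0.03593/0.00416667⌋ = 8.

OR01pk08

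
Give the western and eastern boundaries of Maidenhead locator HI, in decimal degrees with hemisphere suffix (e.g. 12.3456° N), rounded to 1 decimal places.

40.0° W, 20.0° W

Field H=7, I=8: +7·20° lon, +8·10° lat → SW at lon -40°, lat -10°.
Cell spans 20° lon × 10° lat.
west 40.0° W, east 20.0° W.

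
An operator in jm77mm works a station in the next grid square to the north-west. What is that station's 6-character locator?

Longitude subsquare m = 12; −1 → 11 = l.
Latitude subsquare m = 12; +1 → 13 = n.

JM77ln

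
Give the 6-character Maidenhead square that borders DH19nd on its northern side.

DH19ne

Latitude subsquare d = 3; +1 → 4 = e.
The longitude characters are unchanged.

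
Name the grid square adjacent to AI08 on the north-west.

RI99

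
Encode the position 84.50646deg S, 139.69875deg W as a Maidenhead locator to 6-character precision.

CA05dl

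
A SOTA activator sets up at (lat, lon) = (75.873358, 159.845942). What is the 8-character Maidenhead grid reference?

QQ95wu19

Offset from 180°W / 90°S: lon 339.84594°, lat 165.87336°.
Field (20°×10°, letters A–R): 339.84594/20 → 16 → Q, 165.87336/10 → 16 → Q; chars QQ.
Square (2°×1°, digits 0–9): 19.84594/2 → 9, 5.87336/1 → 5; chars 95.
Subsquare (5′×2.5′, letters a–x): 1.84594/0.0833333 → 22 → w, 0.87336/0.0416667 → 20 → u; chars wu.
Extended square (30″×15″, digits 0–9): 0.01261/0.00833333 → 1, 0.04002/0.00416667 → 9; chars 19.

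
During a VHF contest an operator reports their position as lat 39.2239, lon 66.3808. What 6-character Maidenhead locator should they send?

MM39ef

Add 180° to longitude and 90° to latitude: 246.3808, 129.2239.
Field: lon ⌊246.3808/20⌋ = 12 → M; lat ⌊129.2239/10⌋ = 12 → M.
Square: lon ⌊6.3808/2⌋ = 3; lat ⌊9.2239/1⌋ = 9.
Subsquare: lon ⌊0.3808/0.0833333⌋ = 4 → e; lat ⌊0.2239/0.0416667⌋ = 5 → f.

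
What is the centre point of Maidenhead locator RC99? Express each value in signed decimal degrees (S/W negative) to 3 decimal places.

Field R=17, C=2: +17·20° lon, +2·10° lat → SW at lon 160°, lat -70°.
Square 9, 9: +9·2° lon, +9·1° lat → SW at lon 178°, lat -61°.
Cell spans 2° lon × 1° lat. Centre is SW corner plus half of each.
latitude -60.500, longitude 179.000.

-60.500, 179.000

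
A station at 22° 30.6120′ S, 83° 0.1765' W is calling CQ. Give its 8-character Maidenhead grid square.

Add 180° to longitude and 90° to latitude: 96.99706, 67.48980.
Field: 96.99706/20 → 4 → E, 67.48980/10 → 6 → G; chars EG.
Square: 16.99706/2 → 8, 7.48980/1 → 7; chars 87.
Subsquare: 0.99706/0.0833333 → 11 → l, 0.48980/0.0416667 → 11 → l; chars ll.
Extended square: 0.08039/0.00833333 → 9, 0.03147/0.00416667 → 7; chars 97.

EG87ll97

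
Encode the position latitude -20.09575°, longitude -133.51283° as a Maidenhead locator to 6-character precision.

CG39fv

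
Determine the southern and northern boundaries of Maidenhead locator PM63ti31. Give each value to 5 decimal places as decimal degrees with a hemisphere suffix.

33.33750° N, 33.34167° N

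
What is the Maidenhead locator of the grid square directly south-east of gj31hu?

GJ31it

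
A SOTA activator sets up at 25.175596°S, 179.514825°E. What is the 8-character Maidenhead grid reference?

RG94st17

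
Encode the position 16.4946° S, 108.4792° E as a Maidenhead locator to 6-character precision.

OH43fm

Shift to the Maidenhead origin (180°W, 90°S): lon 288.4792, lat 73.5054.
Field: lon ⌊288.4792/20⌋ = 14 → O; lat ⌊73.5054/10⌋ = 7 → H.
Square: lon ⌊8.4792/2⌋ = 4; lat ⌊3.5054/1⌋ = 3.
Subsquare: lon ⌊0.4792/0.0833333⌋ = 5 → f; lat ⌊0.5054/0.0416667⌋ = 12 → m.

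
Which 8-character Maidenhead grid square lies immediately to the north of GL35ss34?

GL35ss35

Latitude extended square 4; +1 → 5.
The longitude characters are unchanged.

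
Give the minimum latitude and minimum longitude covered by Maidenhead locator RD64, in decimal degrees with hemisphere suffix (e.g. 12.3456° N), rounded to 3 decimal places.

Field R=17, D=3: +17·20° lon, +3·10° lat → SW at lon 160°, lat -60°.
Square 6, 4: +6·2° lon, +4·1° lat → SW at lon 172°, lat -56°.
latitude 56.000° S, longitude 172.000° E.

56.000° S, 172.000° E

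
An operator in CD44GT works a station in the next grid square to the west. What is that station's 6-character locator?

CD44ft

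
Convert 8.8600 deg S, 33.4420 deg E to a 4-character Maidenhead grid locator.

Offset from 180°W / 90°S: lon 213.44°, lat 81.14°.
Field: 213.44/20 → 10 → K, 81.14/10 → 8 → I; chars KI.
Square: 13.44/2 → 6, 1.14/1 → 1; chars 61.

KI61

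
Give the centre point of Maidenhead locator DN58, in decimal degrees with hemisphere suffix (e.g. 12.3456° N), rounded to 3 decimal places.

48.500° N, 109.000° W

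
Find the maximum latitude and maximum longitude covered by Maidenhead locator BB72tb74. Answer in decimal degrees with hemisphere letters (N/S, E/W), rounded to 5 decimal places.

Field B=1, B=1: +1·20° lon, +1·10° lat → SW at lon -160°, lat -80°.
Square 7, 2: +7·2° lon, +2·1° lat → SW at lon -146°, lat -78°.
Subsquare t=19, b=1: +19·0.0833333° lon, +1·0.0416667° lat → SW at lon -144.417°, lat -77.9583°.
Extended square 7, 4: +7·0.00833333° lon, +4·0.00416667° lat → SW at lon -144.358°, lat -77.9417°.
Cell spans 0.00833333° lon × 0.00416667° lat. NE corner is SW corner plus one full cell.
latitude 77.93750° S, longitude 144.35000° W.

77.93750° S, 144.35000° W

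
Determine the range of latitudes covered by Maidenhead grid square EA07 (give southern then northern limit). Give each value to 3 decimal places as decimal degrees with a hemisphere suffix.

83.000° S, 82.000° S

Field E=4, A=0: +4·20° lon, +0·10° lat → SW at lon -100°, lat -90°.
Square 0, 7: +0·2° lon, +7·1° lat → SW at lon -100°, lat -83°.
Cell spans 2° lon × 1° lat.
south 83.000° S, north 82.000° S.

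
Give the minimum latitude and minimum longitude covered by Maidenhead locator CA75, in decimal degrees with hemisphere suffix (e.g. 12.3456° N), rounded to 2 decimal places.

Field C=2, A=0: +2·20° lon, +0·10° lat → SW at lon -140°, lat -90°.
Square 7, 5: +7·2° lon, +5·1° lat → SW at lon -126°, lat -85°.
latitude 85.00° S, longitude 126.00° W.

85.00° S, 126.00° W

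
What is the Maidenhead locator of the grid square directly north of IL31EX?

IL32ea

Latitude subsquare x = 23; +1 → 24, wraps to 0 = a, carry into square.
Latitude square 1; +1 → 2.
The longitude characters are unchanged.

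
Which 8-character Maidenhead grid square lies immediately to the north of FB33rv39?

FB33rw30

Latitude extended square 9; +1 → 10, wraps to 0, carry into subsquare.
Latitude subsquare v = 21; +1 → 22 = w.
The longitude characters are unchanged.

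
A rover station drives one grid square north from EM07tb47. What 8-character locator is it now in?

EM07tb48

Latitude extended square 7; +1 → 8.
The longitude characters are unchanged.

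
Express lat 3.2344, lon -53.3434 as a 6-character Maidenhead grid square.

GJ33hf

Add 180° to longitude and 90° to latitude: 126.6566, 93.2344.
Field: lon ⌊126.6566/20⌋ = 6 → G; lat ⌊93.2344/10⌋ = 9 → J.
Square: lon ⌊6.6566/2⌋ = 3; lat ⌊3.2344/1⌋ = 3.
Subsquare: lon ⌊0.6566/0.0833333⌋ = 7 → h; lat ⌊0.2344/0.0416667⌋ = 5 → f.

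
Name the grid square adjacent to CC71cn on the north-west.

CC71bo

Longitude subsquare c = 2; −1 → 1 = b.
Latitude subsquare n = 13; +1 → 14 = o.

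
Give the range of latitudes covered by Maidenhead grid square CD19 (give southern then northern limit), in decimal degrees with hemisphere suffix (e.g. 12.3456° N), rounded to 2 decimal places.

Field C=2, D=3: +2·20° lon, +3·10° lat → SW at lon -140°, lat -60°.
Square 1, 9: +1·2° lon, +9·1° lat → SW at lon -138°, lat -51°.
Cell spans 2° lon × 1° lat.
south 51.00° S, north 50.00° S.

51.00° S, 50.00° S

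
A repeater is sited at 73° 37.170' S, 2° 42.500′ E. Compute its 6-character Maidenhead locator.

JB16ij

Add 180° to longitude and 90° to latitude: 182.7083, 16.3805.
Field: 182.7083/20 → 9 → J, 16.3805/10 → 1 → B; chars JB.
Square: 2.7083/2 → 1, 6.3805/1 → 6; chars 16.
Subsquare: 0.7083/0.0833333 → 8 → i, 0.3805/0.0416667 → 9 → j; chars ij.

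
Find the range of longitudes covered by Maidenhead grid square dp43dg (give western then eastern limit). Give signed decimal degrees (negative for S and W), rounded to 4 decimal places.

Field D=3, P=15: +3·20° lon, +15·10° lat → SW at lon -120°, lat 60°.
Square 4, 3: +4·2° lon, +3·1° lat → SW at lon -112°, lat 63°.
Subsquare d=3, g=6: +3·0.0833333° lon, +6·0.0416667° lat → SW at lon -111.75°, lat 63.25°.
Cell spans 0.0833333° lon × 0.0416667° lat.
west -111.7500, east -111.6667.

-111.7500, -111.6667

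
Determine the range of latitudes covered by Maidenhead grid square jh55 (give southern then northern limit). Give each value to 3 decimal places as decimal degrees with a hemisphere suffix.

15.000° S, 14.000° S

Field J=9, H=7: +9·20° lon, +7·10° lat → SW at lon 0°, lat -20°.
Square 5, 5: +5·2° lon, +5·1° lat → SW at lon 10°, lat -15°.
Cell spans 2° lon × 1° lat.
south 15.000° S, north 14.000° S.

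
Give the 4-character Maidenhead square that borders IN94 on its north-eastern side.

Longitude square 9; +1 → 10, wraps to 0, carry into field.
Longitude field I = 8; +1 → 9 = J.
Latitude square 4; +1 → 5.

JN05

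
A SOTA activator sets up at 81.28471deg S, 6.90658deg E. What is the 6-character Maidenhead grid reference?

JA38kr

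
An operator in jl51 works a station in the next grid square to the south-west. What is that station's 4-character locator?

JL40

Longitude square 5; −1 → 4.
Latitude square 1; −1 → 0.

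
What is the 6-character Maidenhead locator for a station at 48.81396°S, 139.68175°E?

Add 180° to longitude and 90° to latitude: 319.6817, 41.1860.
Field (20°×10°, letters A–R): lon ⌊319.6817/20⌋ = 15 → P; lat ⌊41.1860/10⌋ = 4 → E.
Square (2°×1°, digits 0–9): lon ⌊19.6817/2⌋ = 9; lat ⌊1.1860/1⌋ = 1.
Subsquare (5′×2.5′, letters a–x): lon ⌊1.6817/0.0833333⌋ = 20 → u; lat ⌊0.1860/0.0416667⌋ = 4 → e.

PE91ue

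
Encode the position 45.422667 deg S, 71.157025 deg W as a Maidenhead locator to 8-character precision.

FE44kn18

Shift to the Maidenhead origin (180°W, 90°S): lon 108.84297, lat 44.57733.
Field: 108.84297/20 → 5 → F, 44.57733/10 → 4 → E; chars FE.
Square: 8.84297/2 → 4, 4.57733/1 → 4; chars 44.
Subsquare: 0.84297/0.0833333 → 10 → k, 0.57733/0.0416667 → 13 → n; chars kn.
Extended square: 0.00964/0.00833333 → 1, 0.03567/0.00416667 → 8; chars 18.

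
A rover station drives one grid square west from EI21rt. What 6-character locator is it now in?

Longitude subsquare r = 17; −1 → 16 = q.
The latitude characters are unchanged.

EI21qt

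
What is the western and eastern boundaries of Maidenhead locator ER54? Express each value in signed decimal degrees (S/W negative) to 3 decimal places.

Field E=4, R=17: +4·20° lon, +17·10° lat → SW at lon -100°, lat 80°.
Square 5, 4: +5·2° lon, +4·1° lat → SW at lon -90°, lat 84°.
Cell spans 2° lon × 1° lat.
west -90.000, east -88.000.

-90.000, -88.000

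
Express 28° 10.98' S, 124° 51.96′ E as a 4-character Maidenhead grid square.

Add 180° to longitude and 90° to latitude: 304.87, 61.82.
Field: lon ⌊304.87/20⌋ = 15 → P; lat ⌊61.82/10⌋ = 6 → G.
Square: lon ⌊4.87/2⌋ = 2; lat ⌊1.82/1⌋ = 1.

PG21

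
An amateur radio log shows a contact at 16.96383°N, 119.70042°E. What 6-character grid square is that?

Shift to the Maidenhead origin (180°W, 90°S): lon 299.7004, lat 106.9638.
Field (20°×10°, letters A–R): 299.7004/20 → 14 → O, 106.9638/10 → 10 → K; chars OK.
Square (2°×1°, digits 0–9): 19.7004/2 → 9, 6.9638/1 → 6; chars 96.
Subsquare (5′×2.5′, letters a–x): 1.7004/0.0833333 → 20 → u, 0.9638/0.0416667 → 23 → x; chars ux.

OK96ux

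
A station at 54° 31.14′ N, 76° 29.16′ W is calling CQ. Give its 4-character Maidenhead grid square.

FO14

Add 180° to longitude and 90° to latitude: 103.51, 144.52.
Field (20°×10°, letters A–R): lon ⌊103.51/20⌋ = 5 → F; lat ⌊144.52/10⌋ = 14 → O.
Square (2°×1°, digits 0–9): lon ⌊3.51/2⌋ = 1; lat ⌊4.52/1⌋ = 4.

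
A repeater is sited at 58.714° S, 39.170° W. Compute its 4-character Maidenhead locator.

Add 180° to longitude and 90° to latitude: 140.83, 31.29.
Field: lon ⌊140.83/20⌋ = 7 → H; lat ⌊31.29/10⌋ = 3 → D.
Square: lon ⌊0.83/2⌋ = 0; lat ⌊1.29/1⌋ = 1.

HD01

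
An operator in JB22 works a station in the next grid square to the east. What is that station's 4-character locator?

JB32

Longitude square 2; +1 → 3.
The latitude characters are unchanged.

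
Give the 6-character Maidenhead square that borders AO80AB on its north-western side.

AO70xc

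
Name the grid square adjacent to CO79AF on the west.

Longitude subsquare a = 0; −1 → -1, wraps to 23 = x, carry into square.
Longitude square 7; −1 → 6.
The latitude characters are unchanged.

CO69xf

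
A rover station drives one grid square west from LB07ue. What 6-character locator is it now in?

LB07te

Longitude subsquare u = 20; −1 → 19 = t.
The latitude characters are unchanged.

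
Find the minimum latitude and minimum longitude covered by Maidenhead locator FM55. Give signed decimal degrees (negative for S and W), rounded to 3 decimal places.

35.000, -70.000

Field F=5, M=12: +5·20° lon, +12·10° lat → SW at lon -80°, lat 30°.
Square 5, 5: +5·2° lon, +5·1° lat → SW at lon -70°, lat 35°.
latitude 35.000, longitude -70.000.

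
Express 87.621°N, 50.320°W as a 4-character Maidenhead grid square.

GR47

Shift to the Maidenhead origin (180°W, 90°S): lon 129.68, lat 177.62.
Field (20°×10°, letters A–R): lon ⌊129.68/20⌋ = 6 → G; lat ⌊177.62/10⌋ = 17 → R.
Square (2°×1°, digits 0–9): lon ⌊9.68/2⌋ = 4; lat ⌊7.62/1⌋ = 7.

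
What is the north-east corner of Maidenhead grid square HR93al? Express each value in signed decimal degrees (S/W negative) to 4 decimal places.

Field H=7, R=17: +7·20° lon, +17·10° lat → SW at lon -40°, lat 80°.
Square 9, 3: +9·2° lon, +3·1° lat → SW at lon -22°, lat 83°.
Subsquare a=0, l=11: +0·0.0833333° lon, +11·0.0416667° lat → SW at lon -22°, lat 83.4583°.
Cell spans 0.0833333° lon × 0.0416667° lat. NE corner is SW corner plus one full cell.
latitude 83.5000, longitude -21.9167.

83.5000, -21.9167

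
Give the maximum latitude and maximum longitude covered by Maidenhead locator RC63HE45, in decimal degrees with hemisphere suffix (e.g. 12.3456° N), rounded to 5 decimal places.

Field R=17, C=2: +17·20° lon, +2·10° lat → SW at lon 160°, lat -70°.
Square 6, 3: +6·2° lon, +3·1° lat → SW at lon 172°, lat -67°.
Subsquare h=7, e=4: +7·0.0833333° lon, +4·0.0416667° lat → SW at lon 172.583°, lat -66.8333°.
Extended square 4, 5: +4·0.00833333° lon, +5·0.00416667° lat → SW at lon 172.617°, lat -66.8125°.
Cell spans 0.00833333° lon × 0.00416667° lat. NE corner is SW corner plus one full cell.
latitude 66.80833° S, longitude 172.62500° E.

66.80833° S, 172.62500° E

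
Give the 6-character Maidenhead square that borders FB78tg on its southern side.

FB78tf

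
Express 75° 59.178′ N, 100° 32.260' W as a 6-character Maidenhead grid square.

Add 180° to longitude and 90° to latitude: 79.4623, 165.9863.
Field: 79.4623/20 → 3 → D, 165.9863/10 → 16 → Q; chars DQ.
Square: 19.4623/2 → 9, 5.9863/1 → 5; chars 95.
Subsquare: 1.4623/0.0833333 → 17 → r, 0.9863/0.0416667 → 23 → x; chars rx.

DQ95rx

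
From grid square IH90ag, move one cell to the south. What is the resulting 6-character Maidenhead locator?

IH90af

Latitude subsquare g = 6; −1 → 5 = f.
The longitude characters are unchanged.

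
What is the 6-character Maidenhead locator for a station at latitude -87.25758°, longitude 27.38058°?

KA32qr

Offset from 180°W / 90°S: lon 207.3806°, lat 2.7424°.
Field: lon ⌊207.3806/20⌋ = 10 → K; lat ⌊2.7424/10⌋ = 0 → A.
Square: lon ⌊7.3806/2⌋ = 3; lat ⌊2.7424/1⌋ = 2.
Subsquare: lon ⌊1.3806/0.0833333⌋ = 16 → q; lat ⌊0.7424/0.0416667⌋ = 17 → r.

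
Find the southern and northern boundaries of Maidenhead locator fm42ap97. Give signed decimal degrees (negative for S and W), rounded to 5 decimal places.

32.65417, 32.65833

Field F=5, M=12: +5·20° lon, +12·10° lat → SW at lon -80°, lat 30°.
Square 4, 2: +4·2° lon, +2·1° lat → SW at lon -72°, lat 32°.
Subsquare a=0, p=15: +0·0.0833333° lon, +15·0.0416667° lat → SW at lon -72°, lat 32.625°.
Extended square 9, 7: +9·0.00833333° lon, +7·0.00416667° lat → SW at lon -71.925°, lat 32.6542°.
Cell spans 0.00833333° lon × 0.00416667° lat.
south 32.65417, north 32.65833.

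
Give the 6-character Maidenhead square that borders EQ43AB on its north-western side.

EQ33xc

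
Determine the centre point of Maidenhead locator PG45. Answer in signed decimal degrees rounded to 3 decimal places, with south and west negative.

-24.500, 129.000

Field P=15, G=6: +15·20° lon, +6·10° lat → SW at lon 120°, lat -30°.
Square 4, 5: +4·2° lon, +5·1° lat → SW at lon 128°, lat -25°.
Cell spans 2° lon × 1° lat. Centre is SW corner plus half of each.
latitude -24.500, longitude 129.000.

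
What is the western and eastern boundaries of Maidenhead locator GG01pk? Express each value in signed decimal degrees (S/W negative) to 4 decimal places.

Field G=6, G=6: +6·20° lon, +6·10° lat → SW at lon -60°, lat -30°.
Square 0, 1: +0·2° lon, +1·1° lat → SW at lon -60°, lat -29°.
Subsquare p=15, k=10: +15·0.0833333° lon, +10·0.0416667° lat → SW at lon -58.75°, lat -28.5833°.
Cell spans 0.0833333° lon × 0.0416667° lat.
west -58.7500, east -58.6667.

-58.7500, -58.6667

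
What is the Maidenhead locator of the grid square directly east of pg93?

QG03

Longitude square 9; +1 → 10, wraps to 0, carry into field.
Longitude field P = 15; +1 → 16 = Q.
The latitude characters are unchanged.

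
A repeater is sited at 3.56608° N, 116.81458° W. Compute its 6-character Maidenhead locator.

Offset from 180°W / 90°S: lon 63.1854°, lat 93.5661°.
Field: 63.1854/20 → 3 → D, 93.5661/10 → 9 → J; chars DJ.
Square: 3.1854/2 → 1, 3.5661/1 → 3; chars 13.
Subsquare: 1.1854/0.0833333 → 14 → o, 0.5661/0.0416667 → 13 → n; chars on.

DJ13on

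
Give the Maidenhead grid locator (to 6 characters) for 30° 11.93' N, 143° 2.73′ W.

BM80le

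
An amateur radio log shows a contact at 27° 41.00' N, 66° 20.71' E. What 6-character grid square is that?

ML37eq

Offset from 180°W / 90°S: lon 246.3452°, lat 117.6833°.
Field: 246.3452/20 → 12 → M, 117.6833/10 → 11 → L; chars ML.
Square: 6.3452/2 → 3, 7.6833/1 → 7; chars 37.
Subsquare: 0.3452/0.0833333 → 4 → e, 0.6833/0.0416667 → 16 → q; chars eq.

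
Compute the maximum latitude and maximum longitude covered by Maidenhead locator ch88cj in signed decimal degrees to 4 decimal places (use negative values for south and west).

-11.5833, -123.7500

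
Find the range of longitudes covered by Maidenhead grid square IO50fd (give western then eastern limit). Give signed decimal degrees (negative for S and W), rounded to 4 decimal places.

Field I=8, O=14: +8·20° lon, +14·10° lat → SW at lon -20°, lat 50°.
Square 5, 0: +5·2° lon, +0·1° lat → SW at lon -10°, lat 50°.
Subsquare f=5, d=3: +5·0.0833333° lon, +3·0.0416667° lat → SW at lon -9.58333°, lat 50.125°.
Cell spans 0.0833333° lon × 0.0416667° lat.
west -9.5833, east -9.5000.

-9.5833, -9.5000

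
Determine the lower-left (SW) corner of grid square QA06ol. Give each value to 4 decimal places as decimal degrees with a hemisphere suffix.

83.5417° S, 141.1667° E

Field Q=16, A=0: +16·20° lon, +0·10° lat → SW at lon 140°, lat -90°.
Square 0, 6: +0·2° lon, +6·1° lat → SW at lon 140°, lat -84°.
Subsquare o=14, l=11: +14·0.0833333° lon, +11·0.0416667° lat → SW at lon 141.167°, lat -83.5417°.
latitude 83.5417° S, longitude 141.1667° E.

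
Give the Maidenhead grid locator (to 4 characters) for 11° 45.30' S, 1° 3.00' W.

IH98

Shift to the Maidenhead origin (180°W, 90°S): lon 178.95, lat 78.25.
Field: 178.95/20 → 8 → I, 78.25/10 → 7 → H; chars IH.
Square: 18.95/2 → 9, 8.25/1 → 8; chars 98.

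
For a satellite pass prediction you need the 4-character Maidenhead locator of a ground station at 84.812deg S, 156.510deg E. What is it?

QA85

Shift to the Maidenhead origin (180°W, 90°S): lon 336.51, lat 5.19.
Field: lon ⌊336.51/20⌋ = 16 → Q; lat ⌊5.19/10⌋ = 0 → A.
Square: lon ⌊16.51/2⌋ = 8; lat ⌊5.19/1⌋ = 5.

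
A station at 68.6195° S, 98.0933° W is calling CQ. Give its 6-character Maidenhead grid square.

EC01wj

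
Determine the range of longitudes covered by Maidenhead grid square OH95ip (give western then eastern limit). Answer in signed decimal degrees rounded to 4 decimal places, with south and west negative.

118.6667, 118.7500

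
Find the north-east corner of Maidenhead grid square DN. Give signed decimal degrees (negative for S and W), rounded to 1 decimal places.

50.0, -100.0

Field D=3, N=13: +3·20° lon, +13·10° lat → SW at lon -120°, lat 40°.
Cell spans 20° lon × 10° lat. NE corner is SW corner plus one full cell.
latitude 50.0, longitude -100.0.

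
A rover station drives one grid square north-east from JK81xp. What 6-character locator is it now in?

JK91aq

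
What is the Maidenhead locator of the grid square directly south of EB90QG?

Latitude subsquare g = 6; −1 → 5 = f.
The longitude characters are unchanged.

EB90qf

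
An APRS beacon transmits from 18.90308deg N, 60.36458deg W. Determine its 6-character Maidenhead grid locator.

FK98tv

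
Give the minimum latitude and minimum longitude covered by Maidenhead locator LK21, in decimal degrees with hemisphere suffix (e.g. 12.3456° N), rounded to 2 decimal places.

11.00° N, 44.00° E

Field L=11, K=10: +11·20° lon, +10·10° lat → SW at lon 40°, lat 10°.
Square 2, 1: +2·2° lon, +1·1° lat → SW at lon 44°, lat 11°.
latitude 11.00° N, longitude 44.00° E.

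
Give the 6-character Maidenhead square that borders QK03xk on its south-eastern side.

QK13aj

Longitude subsquare x = 23; +1 → 24, wraps to 0 = a, carry into square.
Longitude square 0; +1 → 1.
Latitude subsquare k = 10; −1 → 9 = j.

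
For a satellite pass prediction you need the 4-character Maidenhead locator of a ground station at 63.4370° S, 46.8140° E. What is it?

Shift to the Maidenhead origin (180°W, 90°S): lon 226.81, lat 26.56.
Field (20°×10°, letters A–R): lon ⌊226.81/20⌋ = 11 → L; lat ⌊26.56/10⌋ = 2 → C.
Square (2°×1°, digits 0–9): lon ⌊6.81/2⌋ = 3; lat ⌊6.56/1⌋ = 6.

LC36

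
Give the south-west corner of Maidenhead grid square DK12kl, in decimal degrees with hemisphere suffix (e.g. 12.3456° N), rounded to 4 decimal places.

Field D=3, K=10: +3·20° lon, +10·10° lat → SW at lon -120°, lat 10°.
Square 1, 2: +1·2° lon, +2·1° lat → SW at lon -118°, lat 12°.
Subsquare k=10, l=11: +10·0.0833333° lon, +11·0.0416667° lat → SW at lon -117.167°, lat 12.4583°.
latitude 12.4583° N, longitude 117.1667° W.

12.4583° N, 117.1667° W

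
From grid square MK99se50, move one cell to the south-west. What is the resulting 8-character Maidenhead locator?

MK99sd49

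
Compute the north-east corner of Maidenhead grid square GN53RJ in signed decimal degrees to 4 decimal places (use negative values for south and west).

43.4167, -48.5000

Field G=6, N=13: +6·20° lon, +13·10° lat → SW at lon -60°, lat 40°.
Square 5, 3: +5·2° lon, +3·1° lat → SW at lon -50°, lat 43°.
Subsquare r=17, j=9: +17·0.0833333° lon, +9·0.0416667° lat → SW at lon -48.5833°, lat 43.375°.
Cell spans 0.0833333° lon × 0.0416667° lat. NE corner is SW corner plus one full cell.
latitude 43.4167, longitude -48.5000.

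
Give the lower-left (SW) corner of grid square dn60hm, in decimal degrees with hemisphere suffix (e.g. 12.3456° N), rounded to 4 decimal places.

40.5000° N, 107.4167° W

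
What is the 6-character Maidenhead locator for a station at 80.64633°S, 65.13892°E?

Offset from 180°W / 90°S: lon 245.1389°, lat 9.3537°.
Field: 245.1389/20 → 12 → M, 9.3537/10 → 0 → A; chars MA.
Square: 5.1389/2 → 2, 9.3537/1 → 9; chars 29.
Subsquare: 1.1389/0.0833333 → 13 → n, 0.3537/0.0416667 → 8 → i; chars ni.

MA29ni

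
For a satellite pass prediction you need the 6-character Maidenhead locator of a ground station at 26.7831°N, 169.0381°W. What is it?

Add 180° to longitude and 90° to latitude: 10.9619, 116.7831.
Field: 10.9619/20 → 0 → A, 116.7831/10 → 11 → L; chars AL.
Square: 10.9619/2 → 5, 6.7831/1 → 6; chars 56.
Subsquare: 0.9619/0.0833333 → 11 → l, 0.7831/0.0416667 → 18 → s; chars ls.

AL56ls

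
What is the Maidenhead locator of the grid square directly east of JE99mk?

JE99nk

Longitude subsquare m = 12; +1 → 13 = n.
The latitude characters are unchanged.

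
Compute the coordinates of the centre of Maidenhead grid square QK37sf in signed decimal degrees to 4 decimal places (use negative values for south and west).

17.2292, 147.5417

Field Q=16, K=10: +16·20° lon, +10·10° lat → SW at lon 140°, lat 10°.
Square 3, 7: +3·2° lon, +7·1° lat → SW at lon 146°, lat 17°.
Subsquare s=18, f=5: +18·0.0833333° lon, +5·0.0416667° lat → SW at lon 147.5°, lat 17.2083°.
Cell spans 0.0833333° lon × 0.0416667° lat. Centre is SW corner plus half of each.
latitude 17.2292, longitude 147.5417.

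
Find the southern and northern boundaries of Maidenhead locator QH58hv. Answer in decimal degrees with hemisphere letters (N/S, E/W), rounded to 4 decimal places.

11.1250° S, 11.0833° S

Field Q=16, H=7: +16·20° lon, +7·10° lat → SW at lon 140°, lat -20°.
Square 5, 8: +5·2° lon, +8·1° lat → SW at lon 150°, lat -12°.
Subsquare h=7, v=21: +7·0.0833333° lon, +21·0.0416667° lat → SW at lon 150.583°, lat -11.125°.
Cell spans 0.0833333° lon × 0.0416667° lat.
south 11.1250° S, north 11.0833° S.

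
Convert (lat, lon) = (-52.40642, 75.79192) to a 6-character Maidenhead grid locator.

Add 180° to longitude and 90° to latitude: 255.7919, 37.5936.
Field (20°×10°, letters A–R): lon ⌊255.7919/20⌋ = 12 → M; lat ⌊37.5936/10⌋ = 3 → D.
Square (2°×1°, digits 0–9): lon ⌊15.7919/2⌋ = 7; lat ⌊7.5936/1⌋ = 7.
Subsquare (5′×2.5′, letters a–x): lon ⌊1.7919/0.0833333⌋ = 21 → v; lat ⌊0.5936/0.0416667⌋ = 14 → o.

MD77vo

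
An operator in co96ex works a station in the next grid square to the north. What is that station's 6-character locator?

Latitude subsquare x = 23; +1 → 24, wraps to 0 = a, carry into square.
Latitude square 6; +1 → 7.
The longitude characters are unchanged.

CO97ea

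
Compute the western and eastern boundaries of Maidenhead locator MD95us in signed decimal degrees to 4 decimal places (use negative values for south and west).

79.6667, 79.7500

Field M=12, D=3: +12·20° lon, +3·10° lat → SW at lon 60°, lat -60°.
Square 9, 5: +9·2° lon, +5·1° lat → SW at lon 78°, lat -55°.
Subsquare u=20, s=18: +20·0.0833333° lon, +18·0.0416667° lat → SW at lon 79.6667°, lat -54.25°.
Cell spans 0.0833333° lon × 0.0416667° lat.
west 79.6667, east 79.7500.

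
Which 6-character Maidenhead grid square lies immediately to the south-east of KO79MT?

KO79ns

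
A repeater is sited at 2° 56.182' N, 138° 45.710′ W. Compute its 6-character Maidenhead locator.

CJ02ow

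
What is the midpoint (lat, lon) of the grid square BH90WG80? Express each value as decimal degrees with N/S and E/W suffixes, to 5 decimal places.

19.74792° S, 140.09583° W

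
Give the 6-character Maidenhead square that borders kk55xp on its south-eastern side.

Longitude subsquare x = 23; +1 → 24, wraps to 0 = a, carry into square.
Longitude square 5; +1 → 6.
Latitude subsquare p = 15; −1 → 14 = o.

KK65ao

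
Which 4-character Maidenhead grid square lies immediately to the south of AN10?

AM19

Latitude square 0; −1 → -1, wraps to 9, carry into field.
Latitude field N = 13; −1 → 12 = M.
The longitude characters are unchanged.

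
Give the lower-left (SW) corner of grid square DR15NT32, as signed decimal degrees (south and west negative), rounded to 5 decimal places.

85.80000, -116.89167

Field D=3, R=17: +3·20° lon, +17·10° lat → SW at lon -120°, lat 80°.
Square 1, 5: +1·2° lon, +5·1° lat → SW at lon -118°, lat 85°.
Subsquare n=13, t=19: +13·0.0833333° lon, +19·0.0416667° lat → SW at lon -116.917°, lat 85.7917°.
Extended square 3, 2: +3·0.00833333° lon, +2·0.00416667° lat → SW at lon -116.892°, lat 85.8°.
latitude 85.80000, longitude -116.89167.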